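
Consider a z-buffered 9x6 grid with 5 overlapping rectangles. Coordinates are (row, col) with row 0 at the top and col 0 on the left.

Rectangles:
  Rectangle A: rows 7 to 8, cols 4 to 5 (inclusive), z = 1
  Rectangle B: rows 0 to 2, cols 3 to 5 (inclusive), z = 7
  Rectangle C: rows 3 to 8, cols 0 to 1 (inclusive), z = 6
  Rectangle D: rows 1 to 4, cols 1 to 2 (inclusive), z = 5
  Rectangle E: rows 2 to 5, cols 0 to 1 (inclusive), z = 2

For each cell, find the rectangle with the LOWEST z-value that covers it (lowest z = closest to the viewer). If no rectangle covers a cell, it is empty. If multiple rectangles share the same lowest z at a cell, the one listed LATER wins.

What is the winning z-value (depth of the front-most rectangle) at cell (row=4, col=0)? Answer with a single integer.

Answer: 2

Derivation:
Check cell (4,0):
  A: rows 7-8 cols 4-5 -> outside (row miss)
  B: rows 0-2 cols 3-5 -> outside (row miss)
  C: rows 3-8 cols 0-1 z=6 -> covers; best now C (z=6)
  D: rows 1-4 cols 1-2 -> outside (col miss)
  E: rows 2-5 cols 0-1 z=2 -> covers; best now E (z=2)
Winner: E at z=2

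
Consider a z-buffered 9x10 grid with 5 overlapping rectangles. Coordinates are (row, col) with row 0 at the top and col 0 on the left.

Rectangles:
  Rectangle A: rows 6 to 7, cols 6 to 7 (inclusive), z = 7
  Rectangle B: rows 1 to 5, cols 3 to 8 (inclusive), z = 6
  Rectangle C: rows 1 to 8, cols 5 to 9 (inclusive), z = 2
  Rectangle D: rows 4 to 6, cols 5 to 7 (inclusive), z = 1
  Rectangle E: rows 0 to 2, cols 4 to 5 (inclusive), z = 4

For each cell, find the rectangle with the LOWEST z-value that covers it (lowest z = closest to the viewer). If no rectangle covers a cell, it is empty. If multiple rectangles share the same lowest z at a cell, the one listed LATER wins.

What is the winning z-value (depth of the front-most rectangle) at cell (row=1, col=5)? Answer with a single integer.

Answer: 2

Derivation:
Check cell (1,5):
  A: rows 6-7 cols 6-7 -> outside (row miss)
  B: rows 1-5 cols 3-8 z=6 -> covers; best now B (z=6)
  C: rows 1-8 cols 5-9 z=2 -> covers; best now C (z=2)
  D: rows 4-6 cols 5-7 -> outside (row miss)
  E: rows 0-2 cols 4-5 z=4 -> covers; best now C (z=2)
Winner: C at z=2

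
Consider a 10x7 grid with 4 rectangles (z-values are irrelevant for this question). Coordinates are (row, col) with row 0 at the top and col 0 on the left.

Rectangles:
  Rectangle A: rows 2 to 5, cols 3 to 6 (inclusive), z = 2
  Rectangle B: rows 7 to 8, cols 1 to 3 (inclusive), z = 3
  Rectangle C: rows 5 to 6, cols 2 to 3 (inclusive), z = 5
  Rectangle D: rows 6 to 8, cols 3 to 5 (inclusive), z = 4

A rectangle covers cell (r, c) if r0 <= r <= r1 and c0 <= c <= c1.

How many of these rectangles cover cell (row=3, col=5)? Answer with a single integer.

Check cell (3,5):
  A: rows 2-5 cols 3-6 -> covers
  B: rows 7-8 cols 1-3 -> outside (row miss)
  C: rows 5-6 cols 2-3 -> outside (row miss)
  D: rows 6-8 cols 3-5 -> outside (row miss)
Count covering = 1

Answer: 1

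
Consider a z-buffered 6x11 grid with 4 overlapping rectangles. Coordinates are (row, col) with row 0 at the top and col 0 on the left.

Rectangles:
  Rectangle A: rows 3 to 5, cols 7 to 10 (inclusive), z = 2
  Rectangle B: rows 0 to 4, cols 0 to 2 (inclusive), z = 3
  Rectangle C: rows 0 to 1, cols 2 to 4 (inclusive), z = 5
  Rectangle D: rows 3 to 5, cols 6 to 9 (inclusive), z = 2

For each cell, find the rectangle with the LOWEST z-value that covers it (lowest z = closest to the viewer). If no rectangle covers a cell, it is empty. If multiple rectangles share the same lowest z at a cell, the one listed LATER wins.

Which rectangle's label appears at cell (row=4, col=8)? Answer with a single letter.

Check cell (4,8):
  A: rows 3-5 cols 7-10 z=2 -> covers; best now A (z=2)
  B: rows 0-4 cols 0-2 -> outside (col miss)
  C: rows 0-1 cols 2-4 -> outside (row miss)
  D: rows 3-5 cols 6-9 z=2 -> covers; best now D (z=2)
Winner: D at z=2

Answer: D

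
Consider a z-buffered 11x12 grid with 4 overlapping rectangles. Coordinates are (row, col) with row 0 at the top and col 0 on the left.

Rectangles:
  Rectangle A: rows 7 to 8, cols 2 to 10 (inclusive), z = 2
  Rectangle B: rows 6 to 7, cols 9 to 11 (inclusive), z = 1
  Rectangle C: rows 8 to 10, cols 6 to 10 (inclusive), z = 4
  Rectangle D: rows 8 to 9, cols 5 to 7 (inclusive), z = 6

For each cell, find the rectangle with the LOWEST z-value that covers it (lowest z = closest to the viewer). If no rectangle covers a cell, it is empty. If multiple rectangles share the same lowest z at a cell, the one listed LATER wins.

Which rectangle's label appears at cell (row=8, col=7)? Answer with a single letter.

Answer: A

Derivation:
Check cell (8,7):
  A: rows 7-8 cols 2-10 z=2 -> covers; best now A (z=2)
  B: rows 6-7 cols 9-11 -> outside (row miss)
  C: rows 8-10 cols 6-10 z=4 -> covers; best now A (z=2)
  D: rows 8-9 cols 5-7 z=6 -> covers; best now A (z=2)
Winner: A at z=2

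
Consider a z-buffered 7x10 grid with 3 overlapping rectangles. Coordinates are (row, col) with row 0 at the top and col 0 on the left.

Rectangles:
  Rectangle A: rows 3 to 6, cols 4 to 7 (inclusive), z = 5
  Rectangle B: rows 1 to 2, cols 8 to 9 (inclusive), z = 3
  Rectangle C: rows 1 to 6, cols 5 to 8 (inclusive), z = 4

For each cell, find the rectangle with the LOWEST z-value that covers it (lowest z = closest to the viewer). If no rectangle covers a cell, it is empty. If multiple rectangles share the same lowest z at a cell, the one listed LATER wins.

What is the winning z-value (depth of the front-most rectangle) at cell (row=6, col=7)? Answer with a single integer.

Check cell (6,7):
  A: rows 3-6 cols 4-7 z=5 -> covers; best now A (z=5)
  B: rows 1-2 cols 8-9 -> outside (row miss)
  C: rows 1-6 cols 5-8 z=4 -> covers; best now C (z=4)
Winner: C at z=4

Answer: 4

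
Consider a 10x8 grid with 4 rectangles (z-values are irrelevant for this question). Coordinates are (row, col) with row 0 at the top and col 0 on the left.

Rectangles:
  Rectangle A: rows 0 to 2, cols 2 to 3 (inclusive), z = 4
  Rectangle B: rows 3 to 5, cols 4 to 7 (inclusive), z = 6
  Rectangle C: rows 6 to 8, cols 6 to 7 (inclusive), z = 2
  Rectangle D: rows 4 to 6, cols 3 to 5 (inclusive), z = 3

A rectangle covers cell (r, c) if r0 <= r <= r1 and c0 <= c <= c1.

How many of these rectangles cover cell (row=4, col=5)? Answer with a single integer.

Check cell (4,5):
  A: rows 0-2 cols 2-3 -> outside (row miss)
  B: rows 3-5 cols 4-7 -> covers
  C: rows 6-8 cols 6-7 -> outside (row miss)
  D: rows 4-6 cols 3-5 -> covers
Count covering = 2

Answer: 2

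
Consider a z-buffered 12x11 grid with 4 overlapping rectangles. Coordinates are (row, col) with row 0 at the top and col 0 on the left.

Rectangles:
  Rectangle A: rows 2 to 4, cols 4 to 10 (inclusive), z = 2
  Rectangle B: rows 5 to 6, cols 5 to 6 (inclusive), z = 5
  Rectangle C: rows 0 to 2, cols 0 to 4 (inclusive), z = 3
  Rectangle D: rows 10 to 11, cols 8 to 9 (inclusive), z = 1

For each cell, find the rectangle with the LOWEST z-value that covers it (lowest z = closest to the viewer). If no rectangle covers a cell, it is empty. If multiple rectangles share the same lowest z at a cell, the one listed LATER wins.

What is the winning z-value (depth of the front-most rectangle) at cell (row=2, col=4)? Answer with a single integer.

Check cell (2,4):
  A: rows 2-4 cols 4-10 z=2 -> covers; best now A (z=2)
  B: rows 5-6 cols 5-6 -> outside (row miss)
  C: rows 0-2 cols 0-4 z=3 -> covers; best now A (z=2)
  D: rows 10-11 cols 8-9 -> outside (row miss)
Winner: A at z=2

Answer: 2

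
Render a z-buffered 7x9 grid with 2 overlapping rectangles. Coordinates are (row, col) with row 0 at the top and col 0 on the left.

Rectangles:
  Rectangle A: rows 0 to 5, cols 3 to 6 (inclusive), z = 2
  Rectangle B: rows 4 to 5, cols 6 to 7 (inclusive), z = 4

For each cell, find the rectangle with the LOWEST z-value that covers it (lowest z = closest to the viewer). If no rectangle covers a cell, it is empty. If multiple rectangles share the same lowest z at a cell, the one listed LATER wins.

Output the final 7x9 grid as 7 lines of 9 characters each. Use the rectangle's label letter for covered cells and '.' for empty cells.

...AAAA..
...AAAA..
...AAAA..
...AAAA..
...AAAAB.
...AAAAB.
.........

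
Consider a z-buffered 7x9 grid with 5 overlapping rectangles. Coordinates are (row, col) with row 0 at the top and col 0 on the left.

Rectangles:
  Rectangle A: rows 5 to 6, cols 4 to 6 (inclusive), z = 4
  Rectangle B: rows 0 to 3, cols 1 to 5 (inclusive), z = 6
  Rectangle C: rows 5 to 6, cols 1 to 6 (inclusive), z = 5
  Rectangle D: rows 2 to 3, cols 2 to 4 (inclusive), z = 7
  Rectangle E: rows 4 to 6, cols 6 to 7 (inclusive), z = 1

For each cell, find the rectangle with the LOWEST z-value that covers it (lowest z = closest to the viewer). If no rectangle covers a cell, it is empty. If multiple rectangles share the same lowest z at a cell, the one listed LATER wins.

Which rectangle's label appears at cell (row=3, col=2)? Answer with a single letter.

Answer: B

Derivation:
Check cell (3,2):
  A: rows 5-6 cols 4-6 -> outside (row miss)
  B: rows 0-3 cols 1-5 z=6 -> covers; best now B (z=6)
  C: rows 5-6 cols 1-6 -> outside (row miss)
  D: rows 2-3 cols 2-4 z=7 -> covers; best now B (z=6)
  E: rows 4-6 cols 6-7 -> outside (row miss)
Winner: B at z=6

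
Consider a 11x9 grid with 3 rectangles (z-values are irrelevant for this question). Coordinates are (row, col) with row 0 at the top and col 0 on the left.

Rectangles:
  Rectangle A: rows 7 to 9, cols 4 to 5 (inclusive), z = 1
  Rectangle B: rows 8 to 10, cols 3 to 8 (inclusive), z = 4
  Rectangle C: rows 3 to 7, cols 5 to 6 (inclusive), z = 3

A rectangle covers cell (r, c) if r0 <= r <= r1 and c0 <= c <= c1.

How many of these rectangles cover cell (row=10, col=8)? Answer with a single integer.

Check cell (10,8):
  A: rows 7-9 cols 4-5 -> outside (row miss)
  B: rows 8-10 cols 3-8 -> covers
  C: rows 3-7 cols 5-6 -> outside (row miss)
Count covering = 1

Answer: 1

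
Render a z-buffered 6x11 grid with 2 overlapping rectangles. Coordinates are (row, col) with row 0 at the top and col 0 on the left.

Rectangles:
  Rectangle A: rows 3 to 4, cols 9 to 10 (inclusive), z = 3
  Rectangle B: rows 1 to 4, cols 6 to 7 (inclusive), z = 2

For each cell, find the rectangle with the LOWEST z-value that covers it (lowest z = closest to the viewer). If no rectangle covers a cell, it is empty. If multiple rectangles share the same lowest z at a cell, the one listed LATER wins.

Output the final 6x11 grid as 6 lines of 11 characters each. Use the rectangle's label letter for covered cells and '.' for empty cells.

...........
......BB...
......BB...
......BB.AA
......BB.AA
...........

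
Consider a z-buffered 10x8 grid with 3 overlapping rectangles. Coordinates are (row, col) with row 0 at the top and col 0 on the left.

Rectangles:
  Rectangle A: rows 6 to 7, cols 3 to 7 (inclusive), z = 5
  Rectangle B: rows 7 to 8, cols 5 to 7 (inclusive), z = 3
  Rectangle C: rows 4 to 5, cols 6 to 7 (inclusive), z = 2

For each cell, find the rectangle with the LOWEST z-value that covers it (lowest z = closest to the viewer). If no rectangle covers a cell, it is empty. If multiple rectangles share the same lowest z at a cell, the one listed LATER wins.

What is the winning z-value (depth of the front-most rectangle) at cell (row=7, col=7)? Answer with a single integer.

Check cell (7,7):
  A: rows 6-7 cols 3-7 z=5 -> covers; best now A (z=5)
  B: rows 7-8 cols 5-7 z=3 -> covers; best now B (z=3)
  C: rows 4-5 cols 6-7 -> outside (row miss)
Winner: B at z=3

Answer: 3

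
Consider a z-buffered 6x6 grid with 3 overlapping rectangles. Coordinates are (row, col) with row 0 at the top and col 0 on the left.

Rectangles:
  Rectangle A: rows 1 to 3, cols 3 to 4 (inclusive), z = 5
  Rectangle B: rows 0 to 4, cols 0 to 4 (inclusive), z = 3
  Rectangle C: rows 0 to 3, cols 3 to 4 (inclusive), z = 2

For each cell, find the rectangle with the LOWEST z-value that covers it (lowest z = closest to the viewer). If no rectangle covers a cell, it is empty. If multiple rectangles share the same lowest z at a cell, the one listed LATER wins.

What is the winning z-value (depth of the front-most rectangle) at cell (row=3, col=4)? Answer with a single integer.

Check cell (3,4):
  A: rows 1-3 cols 3-4 z=5 -> covers; best now A (z=5)
  B: rows 0-4 cols 0-4 z=3 -> covers; best now B (z=3)
  C: rows 0-3 cols 3-4 z=2 -> covers; best now C (z=2)
Winner: C at z=2

Answer: 2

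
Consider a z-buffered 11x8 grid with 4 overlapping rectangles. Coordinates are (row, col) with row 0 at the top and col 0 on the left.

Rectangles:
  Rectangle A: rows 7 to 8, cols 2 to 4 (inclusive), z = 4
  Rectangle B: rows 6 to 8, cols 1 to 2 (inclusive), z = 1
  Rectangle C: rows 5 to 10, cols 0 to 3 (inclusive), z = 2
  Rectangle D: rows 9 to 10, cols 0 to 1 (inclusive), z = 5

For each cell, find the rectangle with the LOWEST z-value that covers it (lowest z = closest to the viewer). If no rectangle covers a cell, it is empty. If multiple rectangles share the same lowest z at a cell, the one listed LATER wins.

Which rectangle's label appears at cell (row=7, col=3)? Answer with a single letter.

Answer: C

Derivation:
Check cell (7,3):
  A: rows 7-8 cols 2-4 z=4 -> covers; best now A (z=4)
  B: rows 6-8 cols 1-2 -> outside (col miss)
  C: rows 5-10 cols 0-3 z=2 -> covers; best now C (z=2)
  D: rows 9-10 cols 0-1 -> outside (row miss)
Winner: C at z=2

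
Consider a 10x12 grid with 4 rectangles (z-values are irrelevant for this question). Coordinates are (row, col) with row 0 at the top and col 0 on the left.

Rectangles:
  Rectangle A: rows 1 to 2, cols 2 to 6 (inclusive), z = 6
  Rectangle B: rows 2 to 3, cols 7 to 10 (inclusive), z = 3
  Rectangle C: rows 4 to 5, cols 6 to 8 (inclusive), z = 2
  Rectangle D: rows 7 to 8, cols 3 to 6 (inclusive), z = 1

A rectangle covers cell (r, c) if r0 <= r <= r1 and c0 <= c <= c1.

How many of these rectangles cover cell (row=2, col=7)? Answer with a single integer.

Answer: 1

Derivation:
Check cell (2,7):
  A: rows 1-2 cols 2-6 -> outside (col miss)
  B: rows 2-3 cols 7-10 -> covers
  C: rows 4-5 cols 6-8 -> outside (row miss)
  D: rows 7-8 cols 3-6 -> outside (row miss)
Count covering = 1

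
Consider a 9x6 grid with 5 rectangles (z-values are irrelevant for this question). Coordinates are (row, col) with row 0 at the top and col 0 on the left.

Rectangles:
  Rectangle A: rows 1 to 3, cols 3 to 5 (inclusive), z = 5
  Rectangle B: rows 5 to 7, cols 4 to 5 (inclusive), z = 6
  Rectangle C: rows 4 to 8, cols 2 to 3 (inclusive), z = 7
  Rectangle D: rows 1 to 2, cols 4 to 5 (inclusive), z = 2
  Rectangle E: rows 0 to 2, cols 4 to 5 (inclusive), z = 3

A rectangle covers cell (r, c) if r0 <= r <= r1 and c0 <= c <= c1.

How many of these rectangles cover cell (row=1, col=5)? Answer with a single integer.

Check cell (1,5):
  A: rows 1-3 cols 3-5 -> covers
  B: rows 5-7 cols 4-5 -> outside (row miss)
  C: rows 4-8 cols 2-3 -> outside (row miss)
  D: rows 1-2 cols 4-5 -> covers
  E: rows 0-2 cols 4-5 -> covers
Count covering = 3

Answer: 3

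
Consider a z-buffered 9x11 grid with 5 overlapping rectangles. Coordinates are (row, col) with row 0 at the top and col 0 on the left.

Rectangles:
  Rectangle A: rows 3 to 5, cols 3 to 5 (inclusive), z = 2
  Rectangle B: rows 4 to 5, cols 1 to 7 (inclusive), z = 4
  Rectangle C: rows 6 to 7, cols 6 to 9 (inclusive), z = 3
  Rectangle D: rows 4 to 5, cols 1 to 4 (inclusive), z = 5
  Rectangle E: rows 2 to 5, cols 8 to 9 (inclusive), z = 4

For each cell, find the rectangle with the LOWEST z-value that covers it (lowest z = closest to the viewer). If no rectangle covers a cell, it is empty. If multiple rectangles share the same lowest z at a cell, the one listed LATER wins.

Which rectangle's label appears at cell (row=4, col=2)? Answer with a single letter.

Check cell (4,2):
  A: rows 3-5 cols 3-5 -> outside (col miss)
  B: rows 4-5 cols 1-7 z=4 -> covers; best now B (z=4)
  C: rows 6-7 cols 6-9 -> outside (row miss)
  D: rows 4-5 cols 1-4 z=5 -> covers; best now B (z=4)
  E: rows 2-5 cols 8-9 -> outside (col miss)
Winner: B at z=4

Answer: B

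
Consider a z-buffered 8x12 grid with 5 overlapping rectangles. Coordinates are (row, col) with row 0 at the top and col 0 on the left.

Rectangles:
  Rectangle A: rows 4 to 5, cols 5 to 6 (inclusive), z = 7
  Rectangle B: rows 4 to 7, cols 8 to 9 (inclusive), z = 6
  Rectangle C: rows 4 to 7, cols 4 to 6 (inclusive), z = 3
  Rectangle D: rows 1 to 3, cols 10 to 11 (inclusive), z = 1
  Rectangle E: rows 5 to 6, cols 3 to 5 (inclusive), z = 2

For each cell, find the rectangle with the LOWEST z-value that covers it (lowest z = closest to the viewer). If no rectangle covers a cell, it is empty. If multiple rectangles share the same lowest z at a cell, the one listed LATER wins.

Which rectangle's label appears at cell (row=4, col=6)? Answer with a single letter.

Check cell (4,6):
  A: rows 4-5 cols 5-6 z=7 -> covers; best now A (z=7)
  B: rows 4-7 cols 8-9 -> outside (col miss)
  C: rows 4-7 cols 4-6 z=3 -> covers; best now C (z=3)
  D: rows 1-3 cols 10-11 -> outside (row miss)
  E: rows 5-6 cols 3-5 -> outside (row miss)
Winner: C at z=3

Answer: C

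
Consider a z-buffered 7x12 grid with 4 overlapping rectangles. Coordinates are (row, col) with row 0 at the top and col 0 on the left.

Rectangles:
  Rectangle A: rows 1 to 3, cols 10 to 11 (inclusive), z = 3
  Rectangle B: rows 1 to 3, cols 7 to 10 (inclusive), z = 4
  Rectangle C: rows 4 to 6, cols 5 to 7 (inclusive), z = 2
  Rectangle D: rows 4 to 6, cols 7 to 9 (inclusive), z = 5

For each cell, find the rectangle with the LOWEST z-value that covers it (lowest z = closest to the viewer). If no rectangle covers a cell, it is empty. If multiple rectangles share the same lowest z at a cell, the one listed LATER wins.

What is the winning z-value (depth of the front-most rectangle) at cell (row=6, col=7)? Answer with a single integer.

Answer: 2

Derivation:
Check cell (6,7):
  A: rows 1-3 cols 10-11 -> outside (row miss)
  B: rows 1-3 cols 7-10 -> outside (row miss)
  C: rows 4-6 cols 5-7 z=2 -> covers; best now C (z=2)
  D: rows 4-6 cols 7-9 z=5 -> covers; best now C (z=2)
Winner: C at z=2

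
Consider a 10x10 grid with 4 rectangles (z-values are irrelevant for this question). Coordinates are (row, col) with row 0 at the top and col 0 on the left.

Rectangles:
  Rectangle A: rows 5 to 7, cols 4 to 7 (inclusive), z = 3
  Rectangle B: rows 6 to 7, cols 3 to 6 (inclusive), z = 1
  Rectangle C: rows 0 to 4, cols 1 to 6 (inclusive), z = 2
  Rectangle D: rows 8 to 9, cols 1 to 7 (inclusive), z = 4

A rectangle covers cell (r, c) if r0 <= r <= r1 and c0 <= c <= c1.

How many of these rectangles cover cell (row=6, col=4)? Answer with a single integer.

Check cell (6,4):
  A: rows 5-7 cols 4-7 -> covers
  B: rows 6-7 cols 3-6 -> covers
  C: rows 0-4 cols 1-6 -> outside (row miss)
  D: rows 8-9 cols 1-7 -> outside (row miss)
Count covering = 2

Answer: 2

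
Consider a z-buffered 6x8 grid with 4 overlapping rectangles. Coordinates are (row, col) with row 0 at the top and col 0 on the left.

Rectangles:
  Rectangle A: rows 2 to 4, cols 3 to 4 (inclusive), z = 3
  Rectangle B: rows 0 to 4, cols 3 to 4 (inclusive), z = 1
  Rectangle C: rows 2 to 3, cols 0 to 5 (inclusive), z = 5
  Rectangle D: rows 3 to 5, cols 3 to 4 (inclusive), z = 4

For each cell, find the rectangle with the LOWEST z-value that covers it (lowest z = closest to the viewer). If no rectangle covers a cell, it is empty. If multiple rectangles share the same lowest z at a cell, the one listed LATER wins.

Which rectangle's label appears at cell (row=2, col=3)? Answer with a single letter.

Check cell (2,3):
  A: rows 2-4 cols 3-4 z=3 -> covers; best now A (z=3)
  B: rows 0-4 cols 3-4 z=1 -> covers; best now B (z=1)
  C: rows 2-3 cols 0-5 z=5 -> covers; best now B (z=1)
  D: rows 3-5 cols 3-4 -> outside (row miss)
Winner: B at z=1

Answer: B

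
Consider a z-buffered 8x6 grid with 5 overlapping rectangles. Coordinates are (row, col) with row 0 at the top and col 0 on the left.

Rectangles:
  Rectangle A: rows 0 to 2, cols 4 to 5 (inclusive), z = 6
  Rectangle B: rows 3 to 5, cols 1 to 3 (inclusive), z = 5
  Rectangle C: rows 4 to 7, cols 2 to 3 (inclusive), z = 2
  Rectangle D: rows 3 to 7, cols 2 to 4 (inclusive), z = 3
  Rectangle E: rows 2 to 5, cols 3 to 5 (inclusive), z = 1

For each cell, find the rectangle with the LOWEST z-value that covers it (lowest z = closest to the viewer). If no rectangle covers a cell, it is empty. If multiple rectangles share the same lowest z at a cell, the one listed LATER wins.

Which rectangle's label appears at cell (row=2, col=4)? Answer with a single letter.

Check cell (2,4):
  A: rows 0-2 cols 4-5 z=6 -> covers; best now A (z=6)
  B: rows 3-5 cols 1-3 -> outside (row miss)
  C: rows 4-7 cols 2-3 -> outside (row miss)
  D: rows 3-7 cols 2-4 -> outside (row miss)
  E: rows 2-5 cols 3-5 z=1 -> covers; best now E (z=1)
Winner: E at z=1

Answer: E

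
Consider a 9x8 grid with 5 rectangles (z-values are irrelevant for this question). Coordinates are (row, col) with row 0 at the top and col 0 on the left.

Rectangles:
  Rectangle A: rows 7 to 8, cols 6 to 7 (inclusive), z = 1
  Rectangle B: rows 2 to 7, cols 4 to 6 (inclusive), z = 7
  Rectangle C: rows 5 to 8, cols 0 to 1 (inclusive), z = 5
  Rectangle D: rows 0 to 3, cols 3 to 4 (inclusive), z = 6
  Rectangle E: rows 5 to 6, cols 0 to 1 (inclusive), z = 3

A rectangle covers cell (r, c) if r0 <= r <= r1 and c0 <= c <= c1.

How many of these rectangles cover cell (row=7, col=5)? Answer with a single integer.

Check cell (7,5):
  A: rows 7-8 cols 6-7 -> outside (col miss)
  B: rows 2-7 cols 4-6 -> covers
  C: rows 5-8 cols 0-1 -> outside (col miss)
  D: rows 0-3 cols 3-4 -> outside (row miss)
  E: rows 5-6 cols 0-1 -> outside (row miss)
Count covering = 1

Answer: 1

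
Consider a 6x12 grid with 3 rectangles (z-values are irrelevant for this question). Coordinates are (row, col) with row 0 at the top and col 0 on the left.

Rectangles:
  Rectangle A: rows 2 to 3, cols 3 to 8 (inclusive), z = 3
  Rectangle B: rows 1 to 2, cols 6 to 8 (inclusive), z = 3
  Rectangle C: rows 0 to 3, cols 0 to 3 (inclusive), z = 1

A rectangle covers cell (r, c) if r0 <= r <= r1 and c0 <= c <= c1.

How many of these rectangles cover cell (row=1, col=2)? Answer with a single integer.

Answer: 1

Derivation:
Check cell (1,2):
  A: rows 2-3 cols 3-8 -> outside (row miss)
  B: rows 1-2 cols 6-8 -> outside (col miss)
  C: rows 0-3 cols 0-3 -> covers
Count covering = 1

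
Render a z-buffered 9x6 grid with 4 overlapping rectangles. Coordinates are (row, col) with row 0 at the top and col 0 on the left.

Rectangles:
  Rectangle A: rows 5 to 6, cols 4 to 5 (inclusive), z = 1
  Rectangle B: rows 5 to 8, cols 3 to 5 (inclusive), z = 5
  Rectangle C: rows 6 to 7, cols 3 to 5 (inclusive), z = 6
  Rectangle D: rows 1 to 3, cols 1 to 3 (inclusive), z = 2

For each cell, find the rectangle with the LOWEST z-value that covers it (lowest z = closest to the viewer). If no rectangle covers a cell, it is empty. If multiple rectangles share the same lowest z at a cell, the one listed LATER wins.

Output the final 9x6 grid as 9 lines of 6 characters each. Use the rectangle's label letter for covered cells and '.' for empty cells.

......
.DDD..
.DDD..
.DDD..
......
...BAA
...BAA
...BBB
...BBB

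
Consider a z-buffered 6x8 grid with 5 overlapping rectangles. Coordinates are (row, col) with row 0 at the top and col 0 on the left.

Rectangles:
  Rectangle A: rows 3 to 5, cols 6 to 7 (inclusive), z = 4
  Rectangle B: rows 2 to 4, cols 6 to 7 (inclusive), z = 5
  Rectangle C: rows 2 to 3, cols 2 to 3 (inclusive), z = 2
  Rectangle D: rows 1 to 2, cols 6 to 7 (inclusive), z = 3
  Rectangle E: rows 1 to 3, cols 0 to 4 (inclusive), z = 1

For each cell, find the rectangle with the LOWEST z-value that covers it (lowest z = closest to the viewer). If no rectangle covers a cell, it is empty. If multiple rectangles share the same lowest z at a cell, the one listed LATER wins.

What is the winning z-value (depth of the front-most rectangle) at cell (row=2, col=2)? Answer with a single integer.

Check cell (2,2):
  A: rows 3-5 cols 6-7 -> outside (row miss)
  B: rows 2-4 cols 6-7 -> outside (col miss)
  C: rows 2-3 cols 2-3 z=2 -> covers; best now C (z=2)
  D: rows 1-2 cols 6-7 -> outside (col miss)
  E: rows 1-3 cols 0-4 z=1 -> covers; best now E (z=1)
Winner: E at z=1

Answer: 1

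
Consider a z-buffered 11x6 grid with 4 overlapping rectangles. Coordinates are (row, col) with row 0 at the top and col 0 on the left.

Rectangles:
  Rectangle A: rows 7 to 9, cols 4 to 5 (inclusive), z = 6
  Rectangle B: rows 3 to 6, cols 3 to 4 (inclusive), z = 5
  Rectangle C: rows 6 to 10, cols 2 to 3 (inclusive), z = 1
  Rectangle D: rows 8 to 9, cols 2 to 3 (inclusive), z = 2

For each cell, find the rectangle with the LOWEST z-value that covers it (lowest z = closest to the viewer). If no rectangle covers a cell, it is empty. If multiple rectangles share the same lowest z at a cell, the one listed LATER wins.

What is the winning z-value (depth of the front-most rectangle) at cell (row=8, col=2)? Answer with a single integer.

Answer: 1

Derivation:
Check cell (8,2):
  A: rows 7-9 cols 4-5 -> outside (col miss)
  B: rows 3-6 cols 3-4 -> outside (row miss)
  C: rows 6-10 cols 2-3 z=1 -> covers; best now C (z=1)
  D: rows 8-9 cols 2-3 z=2 -> covers; best now C (z=1)
Winner: C at z=1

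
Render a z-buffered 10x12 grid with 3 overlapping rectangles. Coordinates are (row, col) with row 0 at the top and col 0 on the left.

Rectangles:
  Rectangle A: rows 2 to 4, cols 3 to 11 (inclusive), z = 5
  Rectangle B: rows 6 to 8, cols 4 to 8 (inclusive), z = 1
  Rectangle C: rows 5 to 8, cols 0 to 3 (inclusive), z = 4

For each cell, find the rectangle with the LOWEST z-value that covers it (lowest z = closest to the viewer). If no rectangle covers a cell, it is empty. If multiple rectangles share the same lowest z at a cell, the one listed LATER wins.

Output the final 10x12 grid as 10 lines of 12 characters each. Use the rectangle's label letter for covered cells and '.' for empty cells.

............
............
...AAAAAAAAA
...AAAAAAAAA
...AAAAAAAAA
CCCC........
CCCCBBBBB...
CCCCBBBBB...
CCCCBBBBB...
............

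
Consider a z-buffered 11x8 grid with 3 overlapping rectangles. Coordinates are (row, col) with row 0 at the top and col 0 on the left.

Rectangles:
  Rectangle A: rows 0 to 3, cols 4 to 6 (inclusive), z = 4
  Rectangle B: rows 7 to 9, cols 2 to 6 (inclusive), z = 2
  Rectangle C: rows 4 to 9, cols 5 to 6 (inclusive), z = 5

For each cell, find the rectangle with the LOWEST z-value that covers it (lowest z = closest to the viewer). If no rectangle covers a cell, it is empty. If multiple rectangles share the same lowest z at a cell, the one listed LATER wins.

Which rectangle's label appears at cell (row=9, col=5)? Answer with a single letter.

Check cell (9,5):
  A: rows 0-3 cols 4-6 -> outside (row miss)
  B: rows 7-9 cols 2-6 z=2 -> covers; best now B (z=2)
  C: rows 4-9 cols 5-6 z=5 -> covers; best now B (z=2)
Winner: B at z=2

Answer: B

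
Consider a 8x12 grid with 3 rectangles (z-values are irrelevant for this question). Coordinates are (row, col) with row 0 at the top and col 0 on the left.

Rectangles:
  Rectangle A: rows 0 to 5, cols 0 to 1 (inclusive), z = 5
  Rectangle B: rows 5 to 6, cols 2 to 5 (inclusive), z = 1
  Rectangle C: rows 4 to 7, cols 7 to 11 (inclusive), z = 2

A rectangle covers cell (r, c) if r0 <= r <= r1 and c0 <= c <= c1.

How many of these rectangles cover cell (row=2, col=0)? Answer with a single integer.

Check cell (2,0):
  A: rows 0-5 cols 0-1 -> covers
  B: rows 5-6 cols 2-5 -> outside (row miss)
  C: rows 4-7 cols 7-11 -> outside (row miss)
Count covering = 1

Answer: 1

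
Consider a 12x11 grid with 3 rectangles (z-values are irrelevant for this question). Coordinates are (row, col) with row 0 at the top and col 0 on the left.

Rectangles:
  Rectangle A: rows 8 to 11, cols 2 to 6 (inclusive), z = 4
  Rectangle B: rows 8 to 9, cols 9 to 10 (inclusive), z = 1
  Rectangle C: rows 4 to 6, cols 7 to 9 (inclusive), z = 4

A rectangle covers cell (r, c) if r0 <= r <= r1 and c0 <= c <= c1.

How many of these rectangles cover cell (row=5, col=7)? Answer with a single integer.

Check cell (5,7):
  A: rows 8-11 cols 2-6 -> outside (row miss)
  B: rows 8-9 cols 9-10 -> outside (row miss)
  C: rows 4-6 cols 7-9 -> covers
Count covering = 1

Answer: 1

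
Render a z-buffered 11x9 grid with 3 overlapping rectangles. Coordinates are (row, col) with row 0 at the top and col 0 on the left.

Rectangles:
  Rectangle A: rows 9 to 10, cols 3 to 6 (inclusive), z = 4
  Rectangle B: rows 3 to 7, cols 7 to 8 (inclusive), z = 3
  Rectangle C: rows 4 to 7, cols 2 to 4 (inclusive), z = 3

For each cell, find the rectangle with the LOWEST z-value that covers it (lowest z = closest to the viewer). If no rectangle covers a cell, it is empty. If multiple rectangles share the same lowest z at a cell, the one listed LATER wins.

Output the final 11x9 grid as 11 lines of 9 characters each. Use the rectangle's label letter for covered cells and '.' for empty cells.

.........
.........
.........
.......BB
..CCC..BB
..CCC..BB
..CCC..BB
..CCC..BB
.........
...AAAA..
...AAAA..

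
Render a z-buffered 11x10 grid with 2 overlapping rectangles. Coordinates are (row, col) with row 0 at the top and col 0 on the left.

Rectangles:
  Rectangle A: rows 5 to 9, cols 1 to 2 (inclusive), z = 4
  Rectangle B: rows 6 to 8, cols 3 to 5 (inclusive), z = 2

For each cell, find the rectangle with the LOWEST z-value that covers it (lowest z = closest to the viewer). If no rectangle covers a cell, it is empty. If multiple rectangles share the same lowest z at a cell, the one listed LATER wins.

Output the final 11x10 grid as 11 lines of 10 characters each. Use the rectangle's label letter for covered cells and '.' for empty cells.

..........
..........
..........
..........
..........
.AA.......
.AABBB....
.AABBB....
.AABBB....
.AA.......
..........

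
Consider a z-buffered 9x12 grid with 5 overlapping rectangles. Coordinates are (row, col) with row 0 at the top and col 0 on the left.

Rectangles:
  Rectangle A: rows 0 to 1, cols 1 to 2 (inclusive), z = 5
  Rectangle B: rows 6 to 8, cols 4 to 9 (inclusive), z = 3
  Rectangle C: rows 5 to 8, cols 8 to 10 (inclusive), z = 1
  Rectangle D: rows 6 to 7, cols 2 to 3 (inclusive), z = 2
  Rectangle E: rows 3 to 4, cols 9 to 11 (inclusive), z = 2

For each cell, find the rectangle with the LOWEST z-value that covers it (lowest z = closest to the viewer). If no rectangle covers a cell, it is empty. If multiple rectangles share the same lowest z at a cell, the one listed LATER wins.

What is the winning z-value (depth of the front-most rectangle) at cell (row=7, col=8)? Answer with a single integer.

Check cell (7,8):
  A: rows 0-1 cols 1-2 -> outside (row miss)
  B: rows 6-8 cols 4-9 z=3 -> covers; best now B (z=3)
  C: rows 5-8 cols 8-10 z=1 -> covers; best now C (z=1)
  D: rows 6-7 cols 2-3 -> outside (col miss)
  E: rows 3-4 cols 9-11 -> outside (row miss)
Winner: C at z=1

Answer: 1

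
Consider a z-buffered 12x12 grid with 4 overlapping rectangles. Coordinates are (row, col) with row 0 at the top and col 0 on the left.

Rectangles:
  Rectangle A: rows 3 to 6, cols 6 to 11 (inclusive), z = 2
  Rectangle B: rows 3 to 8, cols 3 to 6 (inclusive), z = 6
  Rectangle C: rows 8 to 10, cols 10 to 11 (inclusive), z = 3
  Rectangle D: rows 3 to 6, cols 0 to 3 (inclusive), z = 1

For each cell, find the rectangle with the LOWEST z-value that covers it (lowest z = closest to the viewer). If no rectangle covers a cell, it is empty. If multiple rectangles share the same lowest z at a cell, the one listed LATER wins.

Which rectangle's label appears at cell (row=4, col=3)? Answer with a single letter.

Check cell (4,3):
  A: rows 3-6 cols 6-11 -> outside (col miss)
  B: rows 3-8 cols 3-6 z=6 -> covers; best now B (z=6)
  C: rows 8-10 cols 10-11 -> outside (row miss)
  D: rows 3-6 cols 0-3 z=1 -> covers; best now D (z=1)
Winner: D at z=1

Answer: D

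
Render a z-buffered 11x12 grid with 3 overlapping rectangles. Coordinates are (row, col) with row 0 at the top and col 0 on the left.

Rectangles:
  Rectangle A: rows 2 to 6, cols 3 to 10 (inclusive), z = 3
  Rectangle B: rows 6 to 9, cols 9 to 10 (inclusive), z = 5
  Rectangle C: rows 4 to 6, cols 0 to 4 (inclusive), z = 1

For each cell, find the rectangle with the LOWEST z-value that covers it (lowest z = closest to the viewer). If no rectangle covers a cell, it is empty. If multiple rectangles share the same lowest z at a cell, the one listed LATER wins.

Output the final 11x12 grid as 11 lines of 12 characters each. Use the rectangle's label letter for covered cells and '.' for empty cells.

............
............
...AAAAAAAA.
...AAAAAAAA.
CCCCCAAAAAA.
CCCCCAAAAAA.
CCCCCAAAAAA.
.........BB.
.........BB.
.........BB.
............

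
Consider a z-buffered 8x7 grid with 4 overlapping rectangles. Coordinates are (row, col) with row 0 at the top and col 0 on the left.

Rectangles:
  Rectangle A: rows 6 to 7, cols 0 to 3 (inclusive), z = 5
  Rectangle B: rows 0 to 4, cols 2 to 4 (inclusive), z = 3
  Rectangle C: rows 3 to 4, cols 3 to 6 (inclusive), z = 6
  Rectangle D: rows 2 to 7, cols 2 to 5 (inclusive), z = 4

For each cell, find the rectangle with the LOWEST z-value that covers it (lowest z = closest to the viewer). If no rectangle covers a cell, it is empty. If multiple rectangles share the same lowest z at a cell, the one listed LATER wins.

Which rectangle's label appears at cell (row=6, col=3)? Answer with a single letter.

Check cell (6,3):
  A: rows 6-7 cols 0-3 z=5 -> covers; best now A (z=5)
  B: rows 0-4 cols 2-4 -> outside (row miss)
  C: rows 3-4 cols 3-6 -> outside (row miss)
  D: rows 2-7 cols 2-5 z=4 -> covers; best now D (z=4)
Winner: D at z=4

Answer: D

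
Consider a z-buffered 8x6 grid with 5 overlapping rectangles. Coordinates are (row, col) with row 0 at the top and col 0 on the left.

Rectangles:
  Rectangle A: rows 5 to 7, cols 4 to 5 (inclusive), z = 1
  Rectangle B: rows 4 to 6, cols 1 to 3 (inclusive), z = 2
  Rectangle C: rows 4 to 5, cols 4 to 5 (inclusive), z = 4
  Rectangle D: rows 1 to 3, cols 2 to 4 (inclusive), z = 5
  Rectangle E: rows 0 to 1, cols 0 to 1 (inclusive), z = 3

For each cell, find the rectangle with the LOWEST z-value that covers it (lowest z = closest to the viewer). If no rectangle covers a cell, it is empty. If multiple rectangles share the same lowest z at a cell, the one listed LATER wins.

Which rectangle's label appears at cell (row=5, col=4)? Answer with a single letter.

Check cell (5,4):
  A: rows 5-7 cols 4-5 z=1 -> covers; best now A (z=1)
  B: rows 4-6 cols 1-3 -> outside (col miss)
  C: rows 4-5 cols 4-5 z=4 -> covers; best now A (z=1)
  D: rows 1-3 cols 2-4 -> outside (row miss)
  E: rows 0-1 cols 0-1 -> outside (row miss)
Winner: A at z=1

Answer: A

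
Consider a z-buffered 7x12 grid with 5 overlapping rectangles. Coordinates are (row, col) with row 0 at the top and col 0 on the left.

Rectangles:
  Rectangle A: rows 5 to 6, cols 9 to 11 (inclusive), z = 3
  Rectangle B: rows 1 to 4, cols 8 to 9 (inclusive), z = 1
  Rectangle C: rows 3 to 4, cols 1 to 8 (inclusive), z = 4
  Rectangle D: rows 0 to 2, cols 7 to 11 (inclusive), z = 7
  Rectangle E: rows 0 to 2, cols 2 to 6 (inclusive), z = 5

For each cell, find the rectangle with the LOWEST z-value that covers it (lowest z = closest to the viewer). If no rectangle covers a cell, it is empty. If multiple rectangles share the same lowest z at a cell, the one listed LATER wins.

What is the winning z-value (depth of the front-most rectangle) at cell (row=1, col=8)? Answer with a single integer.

Check cell (1,8):
  A: rows 5-6 cols 9-11 -> outside (row miss)
  B: rows 1-4 cols 8-9 z=1 -> covers; best now B (z=1)
  C: rows 3-4 cols 1-8 -> outside (row miss)
  D: rows 0-2 cols 7-11 z=7 -> covers; best now B (z=1)
  E: rows 0-2 cols 2-6 -> outside (col miss)
Winner: B at z=1

Answer: 1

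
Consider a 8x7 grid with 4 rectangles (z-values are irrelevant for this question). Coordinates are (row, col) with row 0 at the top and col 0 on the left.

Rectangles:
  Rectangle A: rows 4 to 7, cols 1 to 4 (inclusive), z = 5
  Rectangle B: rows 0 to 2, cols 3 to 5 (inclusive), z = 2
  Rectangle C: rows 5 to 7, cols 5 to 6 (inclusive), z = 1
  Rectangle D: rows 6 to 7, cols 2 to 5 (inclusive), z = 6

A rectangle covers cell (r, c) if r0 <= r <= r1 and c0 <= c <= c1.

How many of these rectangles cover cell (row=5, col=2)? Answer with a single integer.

Check cell (5,2):
  A: rows 4-7 cols 1-4 -> covers
  B: rows 0-2 cols 3-5 -> outside (row miss)
  C: rows 5-7 cols 5-6 -> outside (col miss)
  D: rows 6-7 cols 2-5 -> outside (row miss)
Count covering = 1

Answer: 1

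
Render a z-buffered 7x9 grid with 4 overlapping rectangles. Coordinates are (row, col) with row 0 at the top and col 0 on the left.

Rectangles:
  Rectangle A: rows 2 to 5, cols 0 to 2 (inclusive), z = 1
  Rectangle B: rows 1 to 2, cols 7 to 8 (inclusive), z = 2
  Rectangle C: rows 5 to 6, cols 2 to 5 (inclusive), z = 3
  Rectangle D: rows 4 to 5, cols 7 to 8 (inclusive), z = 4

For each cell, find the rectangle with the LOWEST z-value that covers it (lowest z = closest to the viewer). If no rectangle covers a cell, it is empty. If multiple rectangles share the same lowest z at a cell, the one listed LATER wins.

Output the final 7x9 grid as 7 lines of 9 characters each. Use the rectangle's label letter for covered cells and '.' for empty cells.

.........
.......BB
AAA....BB
AAA......
AAA....DD
AAACCC.DD
..CCCC...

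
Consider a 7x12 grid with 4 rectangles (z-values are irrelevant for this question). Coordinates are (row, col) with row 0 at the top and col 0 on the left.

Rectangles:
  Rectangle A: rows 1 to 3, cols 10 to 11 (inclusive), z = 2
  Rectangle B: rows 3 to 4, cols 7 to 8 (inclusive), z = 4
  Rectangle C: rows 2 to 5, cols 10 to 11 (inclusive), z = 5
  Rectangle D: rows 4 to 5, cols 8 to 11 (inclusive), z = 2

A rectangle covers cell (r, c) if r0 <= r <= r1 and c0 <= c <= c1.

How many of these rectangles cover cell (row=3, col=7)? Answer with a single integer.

Answer: 1

Derivation:
Check cell (3,7):
  A: rows 1-3 cols 10-11 -> outside (col miss)
  B: rows 3-4 cols 7-8 -> covers
  C: rows 2-5 cols 10-11 -> outside (col miss)
  D: rows 4-5 cols 8-11 -> outside (row miss)
Count covering = 1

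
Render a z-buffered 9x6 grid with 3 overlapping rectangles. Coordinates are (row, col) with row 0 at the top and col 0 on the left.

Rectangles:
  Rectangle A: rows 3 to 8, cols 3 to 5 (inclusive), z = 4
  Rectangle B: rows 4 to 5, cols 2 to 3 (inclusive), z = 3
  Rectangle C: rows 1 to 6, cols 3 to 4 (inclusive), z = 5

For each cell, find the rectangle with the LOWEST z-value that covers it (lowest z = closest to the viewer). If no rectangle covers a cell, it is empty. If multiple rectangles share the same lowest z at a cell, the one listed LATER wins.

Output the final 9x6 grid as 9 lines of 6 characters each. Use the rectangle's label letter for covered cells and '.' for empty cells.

......
...CC.
...CC.
...AAA
..BBAA
..BBAA
...AAA
...AAA
...AAA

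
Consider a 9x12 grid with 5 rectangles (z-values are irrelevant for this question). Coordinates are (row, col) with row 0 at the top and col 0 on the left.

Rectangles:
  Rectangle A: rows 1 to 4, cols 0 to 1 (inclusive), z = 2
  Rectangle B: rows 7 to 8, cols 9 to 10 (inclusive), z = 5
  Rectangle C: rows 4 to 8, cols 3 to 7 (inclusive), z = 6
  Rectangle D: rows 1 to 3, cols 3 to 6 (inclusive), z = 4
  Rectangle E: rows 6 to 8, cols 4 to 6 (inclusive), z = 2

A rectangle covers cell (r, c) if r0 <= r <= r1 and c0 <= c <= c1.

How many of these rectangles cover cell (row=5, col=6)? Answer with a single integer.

Answer: 1

Derivation:
Check cell (5,6):
  A: rows 1-4 cols 0-1 -> outside (row miss)
  B: rows 7-8 cols 9-10 -> outside (row miss)
  C: rows 4-8 cols 3-7 -> covers
  D: rows 1-3 cols 3-6 -> outside (row miss)
  E: rows 6-8 cols 4-6 -> outside (row miss)
Count covering = 1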